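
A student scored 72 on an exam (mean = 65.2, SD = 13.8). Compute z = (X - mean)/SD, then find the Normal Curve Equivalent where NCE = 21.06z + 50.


z = (X - mean) / SD = (72 - 65.2) / 13.8
z = 6.8 / 13.8
z = 0.4928
NCE = NCE = 21.06z + 50
Carry z at full precision (z = 6.8 / 13.8) into the conversion:
NCE = 21.06 * (6.8 / 13.8) + 50 = 143.208 / 13.8 + 50
NCE = 10.3774 + 50
NCE = 60.3774

60.3774


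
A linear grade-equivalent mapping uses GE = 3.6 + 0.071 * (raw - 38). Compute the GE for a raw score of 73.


raw - median = 73 - 38 = 35
slope * diff = 0.071 * 35 = 2.485
GE = 3.6 + 2.485
GE = 6.085

6.085


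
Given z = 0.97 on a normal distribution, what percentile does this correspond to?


CDF(z) = 0.5 * (1 + erf(z/sqrt(2)))
erf(0.6859) = 0.668
CDF = 0.834
Percentile rank = 0.834 * 100 = 83.4

83.4


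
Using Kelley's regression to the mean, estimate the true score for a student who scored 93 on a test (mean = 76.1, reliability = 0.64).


T_est = rxx * X + (1 - rxx) * mean
T_est = 0.64 * 93 + 0.36 * 76.1
T_est = 59.52 + 27.396
T_est = 86.916

86.916


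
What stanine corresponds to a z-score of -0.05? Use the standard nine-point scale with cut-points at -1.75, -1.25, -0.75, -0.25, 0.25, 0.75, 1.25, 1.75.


Stanine boundaries: [-1.75, -1.25, -0.75, -0.25, 0.25, 0.75, 1.25, 1.75]
z = -0.05
Check each boundary:
  z >= -1.75 -> could be stanine 2
  z >= -1.25 -> could be stanine 3
  z >= -0.75 -> could be stanine 4
  z >= -0.25 -> could be stanine 5
  z < 0.25
  z < 0.75
  z < 1.25
  z < 1.75
Highest qualifying boundary gives stanine = 5

5


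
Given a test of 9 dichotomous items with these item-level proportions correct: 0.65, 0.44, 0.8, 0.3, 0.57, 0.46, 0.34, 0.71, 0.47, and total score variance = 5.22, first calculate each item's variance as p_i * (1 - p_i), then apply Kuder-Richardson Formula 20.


For each item, compute p_i * q_i:
  Item 1: 0.65 * 0.35 = 0.2275
  Item 2: 0.44 * 0.56 = 0.2464
  Item 3: 0.8 * 0.2 = 0.16
  Item 4: 0.3 * 0.7 = 0.21
  Item 5: 0.57 * 0.43 = 0.2451
  Item 6: 0.46 * 0.54 = 0.2484
  Item 7: 0.34 * 0.66 = 0.2244
  Item 8: 0.71 * 0.29 = 0.2059
  Item 9: 0.47 * 0.53 = 0.2491
Sum(p_i * q_i) = 0.2275 + 0.2464 + 0.16 + 0.21 + 0.2451 + 0.2484 + 0.2244 + 0.2059 + 0.2491 = 2.0168
KR-20 = (k/(k-1)) * (1 - Sum(p_i*q_i) / Var_total)
= (9/8) * (1 - 2.0168/5.22)
= 1.125 * 0.6136
KR-20 = 0.6903

0.6903


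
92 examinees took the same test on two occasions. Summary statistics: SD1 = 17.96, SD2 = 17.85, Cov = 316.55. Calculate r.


r = cov(X,Y) / (SD_X * SD_Y)
r = 316.55 / (17.96 * 17.85)
r = 316.55 / 320.586
r = 0.9874

0.9874


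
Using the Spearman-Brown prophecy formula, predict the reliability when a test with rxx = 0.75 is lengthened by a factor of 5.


r_new = (n * rxx) / (1 + (n-1) * rxx)
r_new = (5 * 0.75) / (1 + 4 * 0.75)
r_new = 3.75 / 4.0
r_new = 0.9375

0.9375


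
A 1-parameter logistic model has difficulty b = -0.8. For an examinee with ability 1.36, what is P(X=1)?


theta - b = 1.36 - -0.8 = 2.16
exp(-(theta - b)) = exp(-2.16) = 0.1153
P = 1 / (1 + 0.1153)
P = 0.8966

0.8966


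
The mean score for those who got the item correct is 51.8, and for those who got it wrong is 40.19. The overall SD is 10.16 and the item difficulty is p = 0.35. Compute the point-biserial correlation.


q = 1 - p = 0.65
rpb = ((M1 - M0) / SD) * sqrt(p * q)
rpb = ((51.8 - 40.19) / 10.16) * sqrt(0.35 * 0.65)
rpb = 0.545

0.545


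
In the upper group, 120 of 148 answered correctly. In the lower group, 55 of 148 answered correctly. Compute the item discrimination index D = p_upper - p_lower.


p_upper = 120/148 = 0.8108
p_lower = 55/148 = 0.3716
D = 0.8108 - 0.3716 = 0.4392

0.4392


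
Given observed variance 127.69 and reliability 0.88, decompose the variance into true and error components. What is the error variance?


var_true = rxx * var_obs = 0.88 * 127.69 = 112.3672
var_error = var_obs - var_true
var_error = 127.69 - 112.3672
var_error = 15.3228

15.3228


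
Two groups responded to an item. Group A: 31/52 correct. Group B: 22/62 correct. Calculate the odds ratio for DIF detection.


Odds_A = 31/21 = 1.4762
Odds_B = 22/40 = 0.55
OR = Odds_A / Odds_B = 1.4762 / 0.55
Exactly, OR = (31 * 40) / (21 * 22) = 1240 / 462
OR = 2.684

2.684


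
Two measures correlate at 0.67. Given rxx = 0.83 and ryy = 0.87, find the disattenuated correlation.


r_corrected = rxy / sqrt(rxx * ryy)
= 0.67 / sqrt(0.83 * 0.87)
= 0.67 / sqrt(0.7221)
= 0.67 / 0.849765
r_corrected = 0.7885

0.7885


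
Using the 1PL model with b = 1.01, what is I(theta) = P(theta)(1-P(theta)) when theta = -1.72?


P = 1/(1+exp(-(-1.72-1.01))) = 0.0612
I = P*(1-P) = 0.0612 * 0.9388
I = 0.0575

0.0575


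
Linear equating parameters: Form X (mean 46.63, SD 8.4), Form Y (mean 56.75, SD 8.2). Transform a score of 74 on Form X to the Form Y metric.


slope = SD_Y / SD_X = 8.2 / 8.4 ~ 0.9762
intercept = mean_Y - slope * mean_X = 56.75 - (8.2 / 8.4) * 46.63 ~ 11.2302
Y = slope * X + intercept. To avoid rounding drift from the rounded slope/intercept, evaluate the equivalent form Y = mean_Y + SD_Y * (X - mean_X) / SD_X at full precision:
Y = 56.75 + 8.2 * (74 - 46.63) / 8.4
Y = 56.75 + 8.2 * 27.37 / 8.4
Y = 56.75 + 224.434 / 8.4
Y = 56.75 + 26.7183
Y = 83.4683

83.4683


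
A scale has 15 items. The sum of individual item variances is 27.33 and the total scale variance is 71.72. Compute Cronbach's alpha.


alpha = (k/(k-1)) * (1 - sum(si^2)/s_total^2)
= (15/14) * (1 - 27.33/71.72)
alpha = 0.6631

0.6631


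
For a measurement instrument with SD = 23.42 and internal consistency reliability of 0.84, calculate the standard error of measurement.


SEM = SD * sqrt(1 - rxx)
SEM = 23.42 * sqrt(1 - 0.84)
SEM = 23.42 * sqrt(0.16) = 23.42 * 0.4
SEM = 9.368

9.368


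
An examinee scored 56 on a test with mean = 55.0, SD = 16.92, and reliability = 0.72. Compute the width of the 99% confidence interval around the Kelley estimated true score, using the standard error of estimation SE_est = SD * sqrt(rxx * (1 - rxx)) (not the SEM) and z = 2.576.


True score estimate = 0.72*56 + 0.28*55.0 = 55.72
SE_est = SD * sqrt(rxx * (1 - rxx)) = 16.92 * sqrt(0.72 * 0.28) = 16.92 * sqrt(0.2016) = 7.597061
CI = T_est +/- z * SE_est, so width = 2 * z * SE_est = 2 * 2.576 * 7.597061
Width = 39.1401

39.1401


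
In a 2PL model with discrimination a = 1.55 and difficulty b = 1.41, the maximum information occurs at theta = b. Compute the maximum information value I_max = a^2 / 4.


For 2PL, max info at theta = b = 1.41
I_max = a^2 / 4 = 1.55^2 / 4
= 2.4025 / 4
I_max = 0.6006

0.6006


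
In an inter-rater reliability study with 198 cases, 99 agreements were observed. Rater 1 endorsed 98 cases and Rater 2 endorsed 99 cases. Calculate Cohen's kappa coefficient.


P_o = 99/198 = 0.5
P_e = (98*99 + 100*99) / 39204 = 0.5
kappa = (P_o - P_e) / (1 - P_e)
kappa = (0.5 - 0.5) / (1 - 0.5)
kappa = 0.0

0.0


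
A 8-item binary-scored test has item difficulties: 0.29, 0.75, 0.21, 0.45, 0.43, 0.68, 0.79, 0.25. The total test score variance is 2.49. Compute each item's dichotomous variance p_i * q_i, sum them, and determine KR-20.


For each item, compute p_i * q_i:
  Item 1: 0.29 * 0.71 = 0.2059
  Item 2: 0.75 * 0.25 = 0.1875
  Item 3: 0.21 * 0.79 = 0.1659
  Item 4: 0.45 * 0.55 = 0.2475
  Item 5: 0.43 * 0.57 = 0.2451
  Item 6: 0.68 * 0.32 = 0.2176
  Item 7: 0.79 * 0.21 = 0.1659
  Item 8: 0.25 * 0.75 = 0.1875
Sum(p_i * q_i) = 0.2059 + 0.1875 + 0.1659 + 0.2475 + 0.2451 + 0.2176 + 0.1659 + 0.1875 = 1.6229
KR-20 = (k/(k-1)) * (1 - Sum(p_i*q_i) / Var_total)
= (8/7) * (1 - 1.6229/2.49)
= 1.1429 * 0.3482
KR-20 = 0.398

0.398


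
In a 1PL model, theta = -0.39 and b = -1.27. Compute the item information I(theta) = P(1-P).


P = 1/(1+exp(-(-0.39--1.27))) = 0.7068
I = P*(1-P) = 0.7068 * 0.2932
I = 0.2072

0.2072


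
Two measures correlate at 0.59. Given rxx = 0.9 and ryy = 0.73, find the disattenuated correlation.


r_corrected = rxy / sqrt(rxx * ryy)
= 0.59 / sqrt(0.9 * 0.73)
= 0.59 / sqrt(0.657)
= 0.59 / 0.810555
r_corrected = 0.7279

0.7279


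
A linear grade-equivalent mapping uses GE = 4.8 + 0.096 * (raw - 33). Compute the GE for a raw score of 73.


raw - median = 73 - 33 = 40
slope * diff = 0.096 * 40 = 3.84
GE = 4.8 + 3.84
GE = 8.64

8.64


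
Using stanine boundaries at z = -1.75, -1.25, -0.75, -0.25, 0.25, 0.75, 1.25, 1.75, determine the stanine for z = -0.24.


Stanine boundaries: [-1.75, -1.25, -0.75, -0.25, 0.25, 0.75, 1.25, 1.75]
z = -0.24
Check each boundary:
  z >= -1.75 -> could be stanine 2
  z >= -1.25 -> could be stanine 3
  z >= -0.75 -> could be stanine 4
  z >= -0.25 -> could be stanine 5
  z < 0.25
  z < 0.75
  z < 1.25
  z < 1.75
Highest qualifying boundary gives stanine = 5

5


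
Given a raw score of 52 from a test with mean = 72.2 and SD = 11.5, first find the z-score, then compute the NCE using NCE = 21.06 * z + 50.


z = (X - mean) / SD = (52 - 72.2) / 11.5
z = -20.2 / 11.5
z = -1.7565
NCE = NCE = 21.06z + 50
Carry z at full precision (z = -20.2 / 11.5) into the conversion:
NCE = 21.06 * (-20.2 / 11.5) + 50 = -425.412 / 11.5 + 50
NCE = -36.9923 + 50
NCE = 13.0077

13.0077


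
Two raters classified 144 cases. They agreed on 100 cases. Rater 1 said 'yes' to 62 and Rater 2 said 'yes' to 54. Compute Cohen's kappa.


P_o = 100/144 = 0.694444
P_e = (62*54 + 82*90) / 20736 = 0.517361
kappa = (P_o - P_e) / (1 - P_e)
kappa = (0.694444 - 0.517361) / (1 - 0.517361)
kappa = 0.3669

0.3669


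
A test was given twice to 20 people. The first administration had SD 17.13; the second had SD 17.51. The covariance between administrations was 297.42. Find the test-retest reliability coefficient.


r = cov(X,Y) / (SD_X * SD_Y)
r = 297.42 / (17.13 * 17.51)
r = 297.42 / 299.9463
r = 0.9916

0.9916


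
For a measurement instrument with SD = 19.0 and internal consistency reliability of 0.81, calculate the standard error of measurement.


SEM = SD * sqrt(1 - rxx)
SEM = 19.0 * sqrt(1 - 0.81)
SEM = 19.0 * sqrt(0.19) = 19.0 * 0.43589
SEM = 8.2819

8.2819


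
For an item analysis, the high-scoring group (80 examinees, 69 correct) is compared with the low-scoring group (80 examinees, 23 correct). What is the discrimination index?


p_upper = 69/80 = 0.8625
p_lower = 23/80 = 0.2875
D = 0.8625 - 0.2875 = 0.575

0.575


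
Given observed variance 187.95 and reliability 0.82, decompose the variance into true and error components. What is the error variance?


var_true = rxx * var_obs = 0.82 * 187.95 = 154.119
var_error = var_obs - var_true
var_error = 187.95 - 154.119
var_error = 33.831

33.831


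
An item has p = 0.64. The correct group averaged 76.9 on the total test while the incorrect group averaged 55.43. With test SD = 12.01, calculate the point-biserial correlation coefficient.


q = 1 - p = 0.36
rpb = ((M1 - M0) / SD) * sqrt(p * q)
rpb = ((76.9 - 55.43) / 12.01) * sqrt(0.64 * 0.36)
rpb = 0.8581

0.8581


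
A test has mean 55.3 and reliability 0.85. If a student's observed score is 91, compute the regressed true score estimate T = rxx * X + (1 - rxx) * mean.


T_est = rxx * X + (1 - rxx) * mean
T_est = 0.85 * 91 + 0.15 * 55.3
T_est = 77.35 + 8.295
T_est = 85.645

85.645


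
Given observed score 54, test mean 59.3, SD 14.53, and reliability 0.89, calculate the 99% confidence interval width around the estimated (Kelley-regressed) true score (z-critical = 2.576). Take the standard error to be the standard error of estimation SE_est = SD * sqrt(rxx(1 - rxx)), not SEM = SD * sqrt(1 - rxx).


True score estimate = 0.89*54 + 0.11*59.3 = 54.583
SE_est = SD * sqrt(rxx * (1 - rxx)) = 14.53 * sqrt(0.89 * 0.11) = 14.53 * sqrt(0.0979) = 4.546288
CI = T_est +/- z * SE_est, so width = 2 * z * SE_est = 2 * 2.576 * 4.546288
Width = 23.4225

23.4225


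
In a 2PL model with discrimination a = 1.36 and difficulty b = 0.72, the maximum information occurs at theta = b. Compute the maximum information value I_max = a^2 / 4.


For 2PL, max info at theta = b = 0.72
I_max = a^2 / 4 = 1.36^2 / 4
= 1.8496 / 4
I_max = 0.4624

0.4624


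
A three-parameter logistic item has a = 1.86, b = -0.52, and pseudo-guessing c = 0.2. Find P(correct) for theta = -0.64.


logit = 1.86*(-0.64 - -0.52) = -0.2232
P* = 1/(1 + exp(--0.2232)) = 0.4444
P = 0.2 + (1 - 0.2) * 0.4444
P = 0.5555

0.5555


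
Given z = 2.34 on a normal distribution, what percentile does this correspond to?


CDF(z) = 0.5 * (1 + erf(z/sqrt(2)))
erf(1.6546) = 0.9807
CDF = 0.9904
Percentile rank = 0.9904 * 100 = 99.04

99.04


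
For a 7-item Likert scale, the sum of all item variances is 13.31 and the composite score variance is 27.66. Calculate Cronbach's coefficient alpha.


alpha = (k/(k-1)) * (1 - sum(si^2)/s_total^2)
= (7/6) * (1 - 13.31/27.66)
alpha = 0.6053

0.6053


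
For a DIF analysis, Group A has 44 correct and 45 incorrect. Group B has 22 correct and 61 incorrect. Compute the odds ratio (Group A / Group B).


Odds_A = 44/45 = 0.9778
Odds_B = 22/61 = 0.3607
OR = Odds_A / Odds_B = 0.9778 / 0.3607
Exactly, OR = (44 * 61) / (45 * 22) = 2684 / 990
OR = 2.7111

2.7111


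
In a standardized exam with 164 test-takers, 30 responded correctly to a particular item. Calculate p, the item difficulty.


Item difficulty p = number correct / total examinees
p = 30 / 164
p = 0.1829

0.1829


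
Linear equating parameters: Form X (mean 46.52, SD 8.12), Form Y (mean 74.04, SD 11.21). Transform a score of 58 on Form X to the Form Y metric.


slope = SD_Y / SD_X = 11.21 / 8.12 ~ 1.3805
intercept = mean_Y - slope * mean_X = 74.04 - (11.21 / 8.12) * 46.52 ~ 9.8172
Y = slope * X + intercept. To avoid rounding drift from the rounded slope/intercept, evaluate the equivalent form Y = mean_Y + SD_Y * (X - mean_X) / SD_X at full precision:
Y = 74.04 + 11.21 * (58 - 46.52) / 8.12
Y = 74.04 + 11.21 * 11.48 / 8.12
Y = 74.04 + 128.6908 / 8.12
Y = 74.04 + 15.8486
Y = 89.8886

89.8886


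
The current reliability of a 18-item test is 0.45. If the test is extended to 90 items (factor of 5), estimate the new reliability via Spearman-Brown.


r_new = (n * rxx) / (1 + (n-1) * rxx)
r_new = (5 * 0.45) / (1 + 4 * 0.45)
r_new = 2.25 / 2.8
r_new = 0.8036

0.8036


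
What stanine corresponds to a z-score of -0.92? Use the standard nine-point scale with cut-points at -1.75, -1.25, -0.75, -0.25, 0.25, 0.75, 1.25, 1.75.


Stanine boundaries: [-1.75, -1.25, -0.75, -0.25, 0.25, 0.75, 1.25, 1.75]
z = -0.92
Check each boundary:
  z >= -1.75 -> could be stanine 2
  z >= -1.25 -> could be stanine 3
  z < -0.75
  z < -0.25
  z < 0.25
  z < 0.75
  z < 1.25
  z < 1.75
Highest qualifying boundary gives stanine = 3

3


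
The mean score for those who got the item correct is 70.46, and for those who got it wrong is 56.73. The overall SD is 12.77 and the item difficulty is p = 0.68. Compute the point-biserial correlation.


q = 1 - p = 0.32
rpb = ((M1 - M0) / SD) * sqrt(p * q)
rpb = ((70.46 - 56.73) / 12.77) * sqrt(0.68 * 0.32)
rpb = 0.5015

0.5015


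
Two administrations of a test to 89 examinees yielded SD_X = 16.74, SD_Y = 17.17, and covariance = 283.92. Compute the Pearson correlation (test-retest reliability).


r = cov(X,Y) / (SD_X * SD_Y)
r = 283.92 / (16.74 * 17.17)
r = 283.92 / 287.4258
r = 0.9878

0.9878


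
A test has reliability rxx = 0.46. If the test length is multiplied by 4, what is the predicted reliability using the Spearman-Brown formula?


r_new = (n * rxx) / (1 + (n-1) * rxx)
r_new = (4 * 0.46) / (1 + 3 * 0.46)
r_new = 1.84 / 2.38
r_new = 0.7731

0.7731


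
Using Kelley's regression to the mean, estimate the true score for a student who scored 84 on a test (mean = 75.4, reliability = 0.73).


T_est = rxx * X + (1 - rxx) * mean
T_est = 0.73 * 84 + 0.27 * 75.4
T_est = 61.32 + 20.358
T_est = 81.678

81.678


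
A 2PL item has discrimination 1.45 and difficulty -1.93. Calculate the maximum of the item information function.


For 2PL, max info at theta = b = -1.93
I_max = a^2 / 4 = 1.45^2 / 4
= 2.1025 / 4
I_max = 0.5256

0.5256


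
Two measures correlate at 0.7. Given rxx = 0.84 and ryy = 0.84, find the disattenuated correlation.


r_corrected = rxy / sqrt(rxx * ryy)
= 0.7 / sqrt(0.84 * 0.84)
= 0.7 / sqrt(0.7056)
= 0.7 / 0.84
r_corrected = 0.8333

0.8333


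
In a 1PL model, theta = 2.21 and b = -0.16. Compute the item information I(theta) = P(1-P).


P = 1/(1+exp(-(2.21--0.16))) = 0.9145
I = P*(1-P) = 0.9145 * 0.0855
I = 0.0782

0.0782


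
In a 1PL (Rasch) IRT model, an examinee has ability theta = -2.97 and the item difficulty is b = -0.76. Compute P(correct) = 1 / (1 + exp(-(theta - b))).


theta - b = -2.97 - -0.76 = -2.21
exp(-(theta - b)) = exp(2.21) = 9.1157
P = 1 / (1 + 9.1157)
P = 0.0989

0.0989


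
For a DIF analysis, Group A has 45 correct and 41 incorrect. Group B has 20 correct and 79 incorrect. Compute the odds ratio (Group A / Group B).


Odds_A = 45/41 = 1.0976
Odds_B = 20/79 = 0.2532
OR = Odds_A / Odds_B = 1.0976 / 0.2532
Exactly, OR = (45 * 79) / (41 * 20) = 3555 / 820
OR = 4.3354

4.3354


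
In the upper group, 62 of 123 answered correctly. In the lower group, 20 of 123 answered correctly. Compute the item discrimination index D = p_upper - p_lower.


p_upper = 62/123 = 0.5041
p_lower = 20/123 = 0.1626
D = 0.5041 - 0.1626 = 0.3415

0.3415


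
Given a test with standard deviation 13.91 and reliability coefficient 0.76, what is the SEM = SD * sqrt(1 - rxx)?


SEM = SD * sqrt(1 - rxx)
SEM = 13.91 * sqrt(1 - 0.76)
SEM = 13.91 * sqrt(0.24) = 13.91 * 0.489898
SEM = 6.8145

6.8145


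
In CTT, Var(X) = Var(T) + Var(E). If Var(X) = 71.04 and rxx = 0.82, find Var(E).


var_true = rxx * var_obs = 0.82 * 71.04 = 58.2528
var_error = var_obs - var_true
var_error = 71.04 - 58.2528
var_error = 12.7872

12.7872


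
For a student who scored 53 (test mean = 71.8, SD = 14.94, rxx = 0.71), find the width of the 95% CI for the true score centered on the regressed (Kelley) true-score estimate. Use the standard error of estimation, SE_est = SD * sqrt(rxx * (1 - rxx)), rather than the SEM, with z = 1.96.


True score estimate = 0.71*53 + 0.29*71.8 = 58.452
SE_est = SD * sqrt(rxx * (1 - rxx)) = 14.94 * sqrt(0.71 * 0.29) = 14.94 * sqrt(0.2059) = 6.779205
CI = T_est +/- z * SE_est, so width = 2 * z * SE_est = 2 * 1.96 * 6.779205
Width = 26.5745

26.5745


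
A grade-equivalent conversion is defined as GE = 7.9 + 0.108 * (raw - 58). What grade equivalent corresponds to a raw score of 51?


raw - median = 51 - 58 = -7
slope * diff = 0.108 * -7 = -0.756
GE = 7.9 + -0.756
GE = 7.144

7.144


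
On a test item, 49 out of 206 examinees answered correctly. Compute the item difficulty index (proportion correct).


Item difficulty p = number correct / total examinees
p = 49 / 206
p = 0.2379

0.2379


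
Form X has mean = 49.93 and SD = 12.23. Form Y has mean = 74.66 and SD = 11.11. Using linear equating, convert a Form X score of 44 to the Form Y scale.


slope = SD_Y / SD_X = 11.11 / 12.23 ~ 0.9084
intercept = mean_Y - slope * mean_X = 74.66 - (11.11 / 12.23) * 49.93 ~ 29.3025
Y = slope * X + intercept. To avoid rounding drift from the rounded slope/intercept, evaluate the equivalent form Y = mean_Y + SD_Y * (X - mean_X) / SD_X at full precision:
Y = 74.66 + 11.11 * (44 - 49.93) / 12.23
Y = 74.66 - 11.11 * 5.93 / 12.23
Y = 74.66 - 65.8823 / 12.23
Y = 74.66 - 5.3869
Y = 69.2731

69.2731


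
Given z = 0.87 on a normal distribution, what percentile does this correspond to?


CDF(z) = 0.5 * (1 + erf(z/sqrt(2)))
erf(0.6152) = 0.6157
CDF = 0.8078
Percentile rank = 0.8078 * 100 = 80.78

80.78


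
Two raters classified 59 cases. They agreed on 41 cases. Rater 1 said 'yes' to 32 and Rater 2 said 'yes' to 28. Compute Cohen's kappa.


P_o = 41/59 = 0.694915
P_e = (32*28 + 27*31) / 3481 = 0.497845
kappa = (P_o - P_e) / (1 - P_e)
kappa = (0.694915 - 0.497845) / (1 - 0.497845)
kappa = 0.3924

0.3924


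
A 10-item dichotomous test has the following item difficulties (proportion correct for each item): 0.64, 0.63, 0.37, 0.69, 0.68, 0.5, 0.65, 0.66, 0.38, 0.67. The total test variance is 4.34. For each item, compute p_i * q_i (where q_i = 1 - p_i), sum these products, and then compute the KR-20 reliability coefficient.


For each item, compute p_i * q_i:
  Item 1: 0.64 * 0.36 = 0.2304
  Item 2: 0.63 * 0.37 = 0.2331
  Item 3: 0.37 * 0.63 = 0.2331
  Item 4: 0.69 * 0.31 = 0.2139
  Item 5: 0.68 * 0.32 = 0.2176
  Item 6: 0.5 * 0.5 = 0.25
  Item 7: 0.65 * 0.35 = 0.2275
  Item 8: 0.66 * 0.34 = 0.2244
  Item 9: 0.38 * 0.62 = 0.2356
  Item 10: 0.67 * 0.33 = 0.2211
Sum(p_i * q_i) = 0.2304 + 0.2331 + 0.2331 + 0.2139 + 0.2176 + 0.25 + 0.2275 + 0.2244 + 0.2356 + 0.2211 = 2.2867
KR-20 = (k/(k-1)) * (1 - Sum(p_i*q_i) / Var_total)
= (10/9) * (1 - 2.2867/4.34)
= 1.1111 * 0.4731
KR-20 = 0.5257

0.5257


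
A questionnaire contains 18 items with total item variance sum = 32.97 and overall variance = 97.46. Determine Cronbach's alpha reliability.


alpha = (k/(k-1)) * (1 - sum(si^2)/s_total^2)
= (18/17) * (1 - 32.97/97.46)
alpha = 0.7006

0.7006


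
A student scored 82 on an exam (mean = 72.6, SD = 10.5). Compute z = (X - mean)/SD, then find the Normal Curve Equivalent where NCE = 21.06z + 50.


z = (X - mean) / SD = (82 - 72.6) / 10.5
z = 9.4 / 10.5
z = 0.8952
NCE = NCE = 21.06z + 50
Carry z at full precision (z = 9.4 / 10.5) into the conversion:
NCE = 21.06 * (9.4 / 10.5) + 50 = 197.964 / 10.5 + 50
NCE = 18.8537 + 50
NCE = 68.8537

68.8537


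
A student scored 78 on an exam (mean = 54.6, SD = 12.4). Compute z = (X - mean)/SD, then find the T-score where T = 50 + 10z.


z = (X - mean) / SD = (78 - 54.6) / 12.4
z = 23.4 / 12.4
z = 1.8871
T-score = T = 50 + 10z
Carry z at full precision (z = 23.4 / 12.4) into the conversion:
T-score = 50 + 10 * (23.4 / 12.4) = 50 + 234 / 12.4
T-score = 50 + 18.871
T-score = 68.871

68.871


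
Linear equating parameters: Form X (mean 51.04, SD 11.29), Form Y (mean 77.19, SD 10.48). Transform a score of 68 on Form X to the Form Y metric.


slope = SD_Y / SD_X = 10.48 / 11.29 ~ 0.9283
intercept = mean_Y - slope * mean_X = 77.19 - (10.48 / 11.29) * 51.04 ~ 29.8119
Y = slope * X + intercept. To avoid rounding drift from the rounded slope/intercept, evaluate the equivalent form Y = mean_Y + SD_Y * (X - mean_X) / SD_X at full precision:
Y = 77.19 + 10.48 * (68 - 51.04) / 11.29
Y = 77.19 + 10.48 * 16.96 / 11.29
Y = 77.19 + 177.7408 / 11.29
Y = 77.19 + 15.7432
Y = 92.9332

92.9332


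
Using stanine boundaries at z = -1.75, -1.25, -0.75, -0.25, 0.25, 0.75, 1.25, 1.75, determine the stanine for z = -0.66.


Stanine boundaries: [-1.75, -1.25, -0.75, -0.25, 0.25, 0.75, 1.25, 1.75]
z = -0.66
Check each boundary:
  z >= -1.75 -> could be stanine 2
  z >= -1.25 -> could be stanine 3
  z >= -0.75 -> could be stanine 4
  z < -0.25
  z < 0.25
  z < 0.75
  z < 1.25
  z < 1.75
Highest qualifying boundary gives stanine = 4

4


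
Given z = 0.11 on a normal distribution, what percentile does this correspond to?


CDF(z) = 0.5 * (1 + erf(z/sqrt(2)))
erf(0.0778) = 0.0876
CDF = 0.5438
Percentile rank = 0.5438 * 100 = 54.38

54.38


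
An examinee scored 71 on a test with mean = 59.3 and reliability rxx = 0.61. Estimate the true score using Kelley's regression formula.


T_est = rxx * X + (1 - rxx) * mean
T_est = 0.61 * 71 + 0.39 * 59.3
T_est = 43.31 + 23.127
T_est = 66.437

66.437


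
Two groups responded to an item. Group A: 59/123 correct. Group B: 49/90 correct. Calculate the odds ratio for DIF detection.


Odds_A = 59/64 = 0.9219
Odds_B = 49/41 = 1.1951
OR = Odds_A / Odds_B = 0.9219 / 1.1951
Exactly, OR = (59 * 41) / (64 * 49) = 2419 / 3136
OR = 0.7714

0.7714


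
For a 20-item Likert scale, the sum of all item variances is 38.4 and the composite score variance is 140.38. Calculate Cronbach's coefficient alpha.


alpha = (k/(k-1)) * (1 - sum(si^2)/s_total^2)
= (20/19) * (1 - 38.4/140.38)
alpha = 0.7647

0.7647


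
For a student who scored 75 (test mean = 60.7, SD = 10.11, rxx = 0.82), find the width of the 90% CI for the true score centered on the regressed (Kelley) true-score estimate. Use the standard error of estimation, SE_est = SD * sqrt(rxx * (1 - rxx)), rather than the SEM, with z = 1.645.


True score estimate = 0.82*75 + 0.18*60.7 = 72.426
SE_est = SD * sqrt(rxx * (1 - rxx)) = 10.11 * sqrt(0.82 * 0.18) = 10.11 * sqrt(0.1476) = 3.884135
CI = T_est +/- z * SE_est, so width = 2 * z * SE_est = 2 * 1.645 * 3.884135
Width = 12.7788

12.7788


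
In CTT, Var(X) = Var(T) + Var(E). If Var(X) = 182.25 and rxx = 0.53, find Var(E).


var_true = rxx * var_obs = 0.53 * 182.25 = 96.5925
var_error = var_obs - var_true
var_error = 182.25 - 96.5925
var_error = 85.6575

85.6575


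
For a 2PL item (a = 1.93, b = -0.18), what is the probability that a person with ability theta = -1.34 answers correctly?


a*(theta - b) = 1.93 * (-1.34 - -0.18) = -2.2388
exp(--2.2388) = 9.3821
P = 1 / (1 + 9.3821)
P = 0.0963

0.0963


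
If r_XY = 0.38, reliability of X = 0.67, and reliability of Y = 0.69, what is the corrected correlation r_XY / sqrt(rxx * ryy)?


r_corrected = rxy / sqrt(rxx * ryy)
= 0.38 / sqrt(0.67 * 0.69)
= 0.38 / sqrt(0.4623)
= 0.38 / 0.679926
r_corrected = 0.5589

0.5589


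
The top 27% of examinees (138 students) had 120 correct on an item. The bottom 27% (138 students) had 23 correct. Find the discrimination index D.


p_upper = 120/138 = 0.8696
p_lower = 23/138 = 0.1667
D = 0.8696 - 0.1667 = 0.7029

0.7029


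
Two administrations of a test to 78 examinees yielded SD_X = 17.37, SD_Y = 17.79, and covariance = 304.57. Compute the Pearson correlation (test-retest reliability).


r = cov(X,Y) / (SD_X * SD_Y)
r = 304.57 / (17.37 * 17.79)
r = 304.57 / 309.0123
r = 0.9856

0.9856


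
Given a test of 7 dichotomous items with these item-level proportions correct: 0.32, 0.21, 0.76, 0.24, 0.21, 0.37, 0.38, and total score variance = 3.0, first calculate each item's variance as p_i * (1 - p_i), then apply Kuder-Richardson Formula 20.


For each item, compute p_i * q_i:
  Item 1: 0.32 * 0.68 = 0.2176
  Item 2: 0.21 * 0.79 = 0.1659
  Item 3: 0.76 * 0.24 = 0.1824
  Item 4: 0.24 * 0.76 = 0.1824
  Item 5: 0.21 * 0.79 = 0.1659
  Item 6: 0.37 * 0.63 = 0.2331
  Item 7: 0.38 * 0.62 = 0.2356
Sum(p_i * q_i) = 0.2176 + 0.1659 + 0.1824 + 0.1824 + 0.1659 + 0.2331 + 0.2356 = 1.3829
KR-20 = (k/(k-1)) * (1 - Sum(p_i*q_i) / Var_total)
= (7/6) * (1 - 1.3829/3.0)
= 1.1667 * 0.539
KR-20 = 0.6289

0.6289


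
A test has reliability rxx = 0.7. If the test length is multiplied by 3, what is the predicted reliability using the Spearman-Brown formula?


r_new = (n * rxx) / (1 + (n-1) * rxx)
r_new = (3 * 0.7) / (1 + 2 * 0.7)
r_new = 2.1 / 2.4
r_new = 0.875

0.875


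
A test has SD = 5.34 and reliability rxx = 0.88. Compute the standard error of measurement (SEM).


SEM = SD * sqrt(1 - rxx)
SEM = 5.34 * sqrt(1 - 0.88)
SEM = 5.34 * sqrt(0.12) = 5.34 * 0.34641
SEM = 1.8498

1.8498


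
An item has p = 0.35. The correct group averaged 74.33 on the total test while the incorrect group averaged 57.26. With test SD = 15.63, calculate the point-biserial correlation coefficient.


q = 1 - p = 0.65
rpb = ((M1 - M0) / SD) * sqrt(p * q)
rpb = ((74.33 - 57.26) / 15.63) * sqrt(0.35 * 0.65)
rpb = 0.5209

0.5209


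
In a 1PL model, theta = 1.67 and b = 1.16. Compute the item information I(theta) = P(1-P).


P = 1/(1+exp(-(1.67-1.16))) = 0.6248
I = P*(1-P) = 0.6248 * 0.3752
I = 0.2344

0.2344


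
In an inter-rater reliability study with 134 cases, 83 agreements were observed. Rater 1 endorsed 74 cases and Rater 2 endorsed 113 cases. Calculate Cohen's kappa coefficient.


P_o = 83/134 = 0.619403
P_e = (74*113 + 60*21) / 17956 = 0.535865
kappa = (P_o - P_e) / (1 - P_e)
kappa = (0.619403 - 0.535865) / (1 - 0.535865)
kappa = 0.18

0.18


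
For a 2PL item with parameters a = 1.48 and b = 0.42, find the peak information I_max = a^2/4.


For 2PL, max info at theta = b = 0.42
I_max = a^2 / 4 = 1.48^2 / 4
= 2.1904 / 4
I_max = 0.5476

0.5476


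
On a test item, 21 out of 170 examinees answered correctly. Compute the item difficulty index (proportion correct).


Item difficulty p = number correct / total examinees
p = 21 / 170
p = 0.1235

0.1235


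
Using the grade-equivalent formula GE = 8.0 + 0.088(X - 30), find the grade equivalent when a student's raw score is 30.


raw - median = 30 - 30 = 0
slope * diff = 0.088 * 0 = 0.0
GE = 8.0 + 0.0
GE = 8.0

8.0


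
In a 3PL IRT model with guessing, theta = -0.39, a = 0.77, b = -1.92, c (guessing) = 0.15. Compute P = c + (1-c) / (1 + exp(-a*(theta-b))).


logit = 0.77*(-0.39 - -1.92) = 1.1781
P* = 1/(1 + exp(-1.1781)) = 0.7646
P = 0.15 + (1 - 0.15) * 0.7646
P = 0.7999

0.7999


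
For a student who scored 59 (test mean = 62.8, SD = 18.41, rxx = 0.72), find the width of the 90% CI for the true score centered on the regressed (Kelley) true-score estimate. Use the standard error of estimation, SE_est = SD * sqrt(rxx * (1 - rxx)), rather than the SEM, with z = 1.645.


True score estimate = 0.72*59 + 0.28*62.8 = 60.064
SE_est = SD * sqrt(rxx * (1 - rxx)) = 18.41 * sqrt(0.72 * 0.28) = 18.41 * sqrt(0.2016) = 8.266069
CI = T_est +/- z * SE_est, so width = 2 * z * SE_est = 2 * 1.645 * 8.266069
Width = 27.1954

27.1954


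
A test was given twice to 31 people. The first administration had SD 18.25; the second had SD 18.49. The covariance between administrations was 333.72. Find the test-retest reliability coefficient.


r = cov(X,Y) / (SD_X * SD_Y)
r = 333.72 / (18.25 * 18.49)
r = 333.72 / 337.4425
r = 0.989

0.989


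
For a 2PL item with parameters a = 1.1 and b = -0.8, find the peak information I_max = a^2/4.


For 2PL, max info at theta = b = -0.8
I_max = a^2 / 4 = 1.1^2 / 4
= 1.21 / 4
I_max = 0.3025

0.3025


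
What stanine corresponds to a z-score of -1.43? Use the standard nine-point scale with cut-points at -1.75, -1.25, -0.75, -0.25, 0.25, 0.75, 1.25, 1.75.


Stanine boundaries: [-1.75, -1.25, -0.75, -0.25, 0.25, 0.75, 1.25, 1.75]
z = -1.43
Check each boundary:
  z >= -1.75 -> could be stanine 2
  z < -1.25
  z < -0.75
  z < -0.25
  z < 0.25
  z < 0.75
  z < 1.25
  z < 1.75
Highest qualifying boundary gives stanine = 2

2


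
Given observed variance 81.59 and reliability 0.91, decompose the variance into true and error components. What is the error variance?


var_true = rxx * var_obs = 0.91 * 81.59 = 74.2469
var_error = var_obs - var_true
var_error = 81.59 - 74.2469
var_error = 7.3431

7.3431


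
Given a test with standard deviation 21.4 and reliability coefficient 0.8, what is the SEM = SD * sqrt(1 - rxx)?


SEM = SD * sqrt(1 - rxx)
SEM = 21.4 * sqrt(1 - 0.8)
SEM = 21.4 * sqrt(0.2) = 21.4 * 0.447214
SEM = 9.5704

9.5704


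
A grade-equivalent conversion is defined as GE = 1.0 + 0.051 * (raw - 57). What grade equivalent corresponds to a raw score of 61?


raw - median = 61 - 57 = 4
slope * diff = 0.051 * 4 = 0.204
GE = 1.0 + 0.204
GE = 1.204

1.204


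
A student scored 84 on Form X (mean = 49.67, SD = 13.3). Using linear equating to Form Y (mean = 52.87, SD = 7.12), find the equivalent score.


slope = SD_Y / SD_X = 7.12 / 13.3 ~ 0.5353
intercept = mean_Y - slope * mean_X = 52.87 - (7.12 / 13.3) * 49.67 ~ 26.2797
Y = slope * X + intercept. To avoid rounding drift from the rounded slope/intercept, evaluate the equivalent form Y = mean_Y + SD_Y * (X - mean_X) / SD_X at full precision:
Y = 52.87 + 7.12 * (84 - 49.67) / 13.3
Y = 52.87 + 7.12 * 34.33 / 13.3
Y = 52.87 + 244.4296 / 13.3
Y = 52.87 + 18.3782
Y = 71.2482

71.2482


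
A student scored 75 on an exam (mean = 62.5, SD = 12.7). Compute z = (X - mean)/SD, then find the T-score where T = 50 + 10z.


z = (X - mean) / SD = (75 - 62.5) / 12.7
z = 12.5 / 12.7
z = 0.9843
T-score = T = 50 + 10z
Carry z at full precision (z = 12.5 / 12.7) into the conversion:
T-score = 50 + 10 * (12.5 / 12.7) = 50 + 125 / 12.7
T-score = 50 + 9.8425
T-score = 59.8425

59.8425


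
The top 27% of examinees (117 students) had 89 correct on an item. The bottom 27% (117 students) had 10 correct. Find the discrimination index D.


p_upper = 89/117 = 0.7607
p_lower = 10/117 = 0.0855
D = 0.7607 - 0.0855 = 0.6752

0.6752


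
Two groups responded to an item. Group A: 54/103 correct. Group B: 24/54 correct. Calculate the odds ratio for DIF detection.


Odds_A = 54/49 = 1.102
Odds_B = 24/30 = 0.8
OR = Odds_A / Odds_B = 1.102 / 0.8
Exactly, OR = (54 * 30) / (49 * 24) = 1620 / 1176
OR = 1.3776

1.3776


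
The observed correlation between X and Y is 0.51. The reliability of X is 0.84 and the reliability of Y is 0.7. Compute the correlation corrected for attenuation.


r_corrected = rxy / sqrt(rxx * ryy)
= 0.51 / sqrt(0.84 * 0.7)
= 0.51 / sqrt(0.588)
= 0.51 / 0.766812
r_corrected = 0.6651

0.6651


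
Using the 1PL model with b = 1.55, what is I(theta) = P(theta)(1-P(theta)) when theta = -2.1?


P = 1/(1+exp(-(-2.1-1.55))) = 0.0253
I = P*(1-P) = 0.0253 * 0.9747
I = 0.0247

0.0247


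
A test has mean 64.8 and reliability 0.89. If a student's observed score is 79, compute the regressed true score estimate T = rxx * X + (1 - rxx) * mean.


T_est = rxx * X + (1 - rxx) * mean
T_est = 0.89 * 79 + 0.11 * 64.8
T_est = 70.31 + 7.128
T_est = 77.438

77.438


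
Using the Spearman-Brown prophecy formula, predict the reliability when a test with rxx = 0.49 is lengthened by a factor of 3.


r_new = (n * rxx) / (1 + (n-1) * rxx)
r_new = (3 * 0.49) / (1 + 2 * 0.49)
r_new = 1.47 / 1.98
r_new = 0.7424

0.7424


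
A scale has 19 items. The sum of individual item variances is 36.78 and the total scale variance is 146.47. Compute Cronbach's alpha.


alpha = (k/(k-1)) * (1 - sum(si^2)/s_total^2)
= (19/18) * (1 - 36.78/146.47)
alpha = 0.7905

0.7905


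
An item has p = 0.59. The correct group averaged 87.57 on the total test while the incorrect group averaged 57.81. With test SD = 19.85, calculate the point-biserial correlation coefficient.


q = 1 - p = 0.41
rpb = ((M1 - M0) / SD) * sqrt(p * q)
rpb = ((87.57 - 57.81) / 19.85) * sqrt(0.59 * 0.41)
rpb = 0.7374

0.7374


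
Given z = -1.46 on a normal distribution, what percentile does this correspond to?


CDF(z) = 0.5 * (1 + erf(z/sqrt(2)))
erf(-1.0324) = -0.8557
CDF = 0.0721
Percentile rank = 0.0721 * 100 = 7.21

7.21


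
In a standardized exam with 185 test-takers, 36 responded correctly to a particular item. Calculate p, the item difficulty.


Item difficulty p = number correct / total examinees
p = 36 / 185
p = 0.1946

0.1946


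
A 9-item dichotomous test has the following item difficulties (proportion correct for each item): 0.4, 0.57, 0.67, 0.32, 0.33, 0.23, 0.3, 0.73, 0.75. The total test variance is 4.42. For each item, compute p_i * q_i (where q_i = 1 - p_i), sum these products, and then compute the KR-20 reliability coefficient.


For each item, compute p_i * q_i:
  Item 1: 0.4 * 0.6 = 0.24
  Item 2: 0.57 * 0.43 = 0.2451
  Item 3: 0.67 * 0.33 = 0.2211
  Item 4: 0.32 * 0.68 = 0.2176
  Item 5: 0.33 * 0.67 = 0.2211
  Item 6: 0.23 * 0.77 = 0.1771
  Item 7: 0.3 * 0.7 = 0.21
  Item 8: 0.73 * 0.27 = 0.1971
  Item 9: 0.75 * 0.25 = 0.1875
Sum(p_i * q_i) = 0.24 + 0.2451 + 0.2211 + 0.2176 + 0.2211 + 0.1771 + 0.21 + 0.1971 + 0.1875 = 1.9166
KR-20 = (k/(k-1)) * (1 - Sum(p_i*q_i) / Var_total)
= (9/8) * (1 - 1.9166/4.42)
= 1.125 * 0.5664
KR-20 = 0.6372

0.6372


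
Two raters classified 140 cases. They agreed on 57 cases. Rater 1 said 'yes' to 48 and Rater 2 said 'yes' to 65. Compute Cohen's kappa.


P_o = 57/140 = 0.407143
P_e = (48*65 + 92*75) / 19600 = 0.511224
kappa = (P_o - P_e) / (1 - P_e)
kappa = (0.407143 - 0.511224) / (1 - 0.511224)
kappa = -0.2129

-0.2129


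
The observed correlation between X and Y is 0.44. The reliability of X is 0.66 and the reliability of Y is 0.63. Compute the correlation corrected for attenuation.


r_corrected = rxy / sqrt(rxx * ryy)
= 0.44 / sqrt(0.66 * 0.63)
= 0.44 / sqrt(0.4158)
= 0.44 / 0.644826
r_corrected = 0.6824

0.6824


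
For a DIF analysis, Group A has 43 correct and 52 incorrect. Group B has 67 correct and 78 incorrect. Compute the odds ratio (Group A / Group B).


Odds_A = 43/52 = 0.8269
Odds_B = 67/78 = 0.859
OR = Odds_A / Odds_B = 0.8269 / 0.859
Exactly, OR = (43 * 78) / (52 * 67) = 3354 / 3484
OR = 0.9627

0.9627


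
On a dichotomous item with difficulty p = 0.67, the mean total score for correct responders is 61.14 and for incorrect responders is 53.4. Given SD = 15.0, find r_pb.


q = 1 - p = 0.33
rpb = ((M1 - M0) / SD) * sqrt(p * q)
rpb = ((61.14 - 53.4) / 15.0) * sqrt(0.67 * 0.33)
rpb = 0.2426

0.2426


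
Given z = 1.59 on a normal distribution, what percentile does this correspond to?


CDF(z) = 0.5 * (1 + erf(z/sqrt(2)))
erf(1.1243) = 0.8882
CDF = 0.9441
Percentile rank = 0.9441 * 100 = 94.41

94.41


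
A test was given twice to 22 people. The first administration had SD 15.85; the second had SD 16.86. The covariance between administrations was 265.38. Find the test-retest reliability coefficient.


r = cov(X,Y) / (SD_X * SD_Y)
r = 265.38 / (15.85 * 16.86)
r = 265.38 / 267.231
r = 0.9931

0.9931


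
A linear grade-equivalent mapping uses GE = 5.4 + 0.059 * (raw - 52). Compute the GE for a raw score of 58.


raw - median = 58 - 52 = 6
slope * diff = 0.059 * 6 = 0.354
GE = 5.4 + 0.354
GE = 5.754

5.754


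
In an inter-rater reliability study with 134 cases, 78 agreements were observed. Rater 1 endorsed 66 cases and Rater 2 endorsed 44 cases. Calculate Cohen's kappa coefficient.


P_o = 78/134 = 0.58209
P_e = (66*44 + 68*90) / 17956 = 0.502562
kappa = (P_o - P_e) / (1 - P_e)
kappa = (0.58209 - 0.502562) / (1 - 0.502562)
kappa = 0.1599

0.1599


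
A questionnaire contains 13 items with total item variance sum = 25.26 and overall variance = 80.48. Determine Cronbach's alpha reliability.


alpha = (k/(k-1)) * (1 - sum(si^2)/s_total^2)
= (13/12) * (1 - 25.26/80.48)
alpha = 0.7433

0.7433


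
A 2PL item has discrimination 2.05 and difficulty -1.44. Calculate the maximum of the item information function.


For 2PL, max info at theta = b = -1.44
I_max = a^2 / 4 = 2.05^2 / 4
= 4.2025 / 4
I_max = 1.0506

1.0506


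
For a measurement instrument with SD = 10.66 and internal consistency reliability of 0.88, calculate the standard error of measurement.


SEM = SD * sqrt(1 - rxx)
SEM = 10.66 * sqrt(1 - 0.88)
SEM = 10.66 * sqrt(0.12) = 10.66 * 0.34641
SEM = 3.6927

3.6927


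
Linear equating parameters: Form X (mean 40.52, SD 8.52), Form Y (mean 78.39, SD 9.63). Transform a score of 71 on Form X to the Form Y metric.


slope = SD_Y / SD_X = 9.63 / 8.52 ~ 1.1303
intercept = mean_Y - slope * mean_X = 78.39 - (9.63 / 8.52) * 40.52 ~ 32.591
Y = slope * X + intercept. To avoid rounding drift from the rounded slope/intercept, evaluate the equivalent form Y = mean_Y + SD_Y * (X - mean_X) / SD_X at full precision:
Y = 78.39 + 9.63 * (71 - 40.52) / 8.52
Y = 78.39 + 9.63 * 30.48 / 8.52
Y = 78.39 + 293.5224 / 8.52
Y = 78.39 + 34.451
Y = 112.841

112.841


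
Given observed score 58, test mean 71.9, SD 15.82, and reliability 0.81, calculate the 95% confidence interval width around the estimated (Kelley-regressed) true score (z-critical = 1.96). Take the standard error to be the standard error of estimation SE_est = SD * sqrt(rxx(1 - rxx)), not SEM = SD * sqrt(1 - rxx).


True score estimate = 0.81*58 + 0.19*71.9 = 60.641
SE_est = SD * sqrt(rxx * (1 - rxx)) = 15.82 * sqrt(0.81 * 0.19) = 15.82 * sqrt(0.1539) = 6.2062
CI = T_est +/- z * SE_est, so width = 2 * z * SE_est = 2 * 1.96 * 6.2062
Width = 24.3283

24.3283


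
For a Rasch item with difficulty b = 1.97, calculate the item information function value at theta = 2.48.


P = 1/(1+exp(-(2.48-1.97))) = 0.6248
I = P*(1-P) = 0.6248 * 0.3752
I = 0.2344

0.2344


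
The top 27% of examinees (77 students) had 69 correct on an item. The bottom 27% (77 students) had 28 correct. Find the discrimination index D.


p_upper = 69/77 = 0.8961
p_lower = 28/77 = 0.3636
D = 0.8961 - 0.3636 = 0.5325

0.5325
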